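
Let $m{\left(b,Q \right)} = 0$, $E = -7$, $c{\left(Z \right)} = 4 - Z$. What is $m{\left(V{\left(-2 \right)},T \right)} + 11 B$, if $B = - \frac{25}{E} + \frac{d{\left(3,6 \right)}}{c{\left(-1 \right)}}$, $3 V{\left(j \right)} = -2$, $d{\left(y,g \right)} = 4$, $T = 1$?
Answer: $\frac{1683}{35} \approx 48.086$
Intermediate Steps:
$V{\left(j \right)} = - \frac{2}{3}$ ($V{\left(j \right)} = \frac{1}{3} \left(-2\right) = - \frac{2}{3}$)
$B = \frac{153}{35}$ ($B = - \frac{25}{-7} + \frac{4}{4 - -1} = \left(-25\right) \left(- \frac{1}{7}\right) + \frac{4}{4 + 1} = \frac{25}{7} + \frac{4}{5} = \frac{153}{35} \approx 4.3714$)
$m{\left(V{\left(-2 \right)},T \right)} + 11 B = 0 + 11 \cdot \frac{153}{35} = 0 + \frac{1683}{35} = \frac{1683}{35}$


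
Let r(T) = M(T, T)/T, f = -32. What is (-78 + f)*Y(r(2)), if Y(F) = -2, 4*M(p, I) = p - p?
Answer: 220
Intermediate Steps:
M(p, I) = 0 (M(p, I) = (p - p)/4 = (¼)*0 = 0)
r(T) = 0 (r(T) = 0/T = 0)
(-78 + f)*Y(r(2)) = (-78 - 32)*(-2) = -110*(-2) = 220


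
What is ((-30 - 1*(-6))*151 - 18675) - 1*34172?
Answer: -56471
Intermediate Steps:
((-30 - 1*(-6))*151 - 18675) - 1*34172 = ((-30 + 6)*151 - 18675) - 34172 = (-24*151 - 18675) - 34172 = (-3624 - 18675) - 34172 = -22299 - 34172 = -56471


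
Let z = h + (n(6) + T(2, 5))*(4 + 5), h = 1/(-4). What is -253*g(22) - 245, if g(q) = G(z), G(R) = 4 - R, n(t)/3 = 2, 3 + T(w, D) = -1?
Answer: 12935/4 ≈ 3233.8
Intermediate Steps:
T(w, D) = -4 (T(w, D) = -3 - 1 = -4)
n(t) = 6 (n(t) = 3*2 = 6)
h = -¼ ≈ -0.25000
z = 71/4 (z = -¼ + (6 - 4)*(4 + 5) = -¼ + 2*9 = -¼ + 18 = 71/4 ≈ 17.750)
g(q) = -55/4 (g(q) = 4 - 1*71/4 = 4 - 71/4 = -55/4)
-253*g(22) - 245 = -253*(-55/4) - 245 = 13915/4 - 245 = 12935/4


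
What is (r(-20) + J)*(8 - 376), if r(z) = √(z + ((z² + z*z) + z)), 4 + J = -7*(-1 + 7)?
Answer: 16928 - 736*√190 ≈ 6782.9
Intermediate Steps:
J = -46 (J = -4 - 7*(-1 + 7) = -4 - 7*6 = -4 - 42 = -46)
r(z) = √(2*z + 2*z²) (r(z) = √(z + ((z² + z²) + z)) = √(z + (2*z² + z)) = √(z + (z + 2*z²)) = √(2*z + 2*z²))
(r(-20) + J)*(8 - 376) = (√2*√(-20*(1 - 20)) - 46)*(8 - 376) = (√2*√(-20*(-19)) - 46)*(-368) = (√2*√380 - 46)*(-368) = (√2*(2*√95) - 46)*(-368) = (2*√190 - 46)*(-368) = (-46 + 2*√190)*(-368) = 16928 - 736*√190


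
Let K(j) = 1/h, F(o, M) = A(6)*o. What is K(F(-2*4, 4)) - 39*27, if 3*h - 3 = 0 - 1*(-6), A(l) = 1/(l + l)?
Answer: -3158/3 ≈ -1052.7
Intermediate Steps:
A(l) = 1/(2*l)
F(o, M) = o/12 (F(o, M) = ((½)/6)*o = ((½)*(⅙))*o = o/12)
h = 3 (h = 1 + (0 - 1*(-6))/3 = 1 + (0 + 6)/3 = 1 + (⅓)*6 = 1 + 2 = 3)
K(j) = ⅓ (K(j) = 1/3 = ⅓)
K(F(-2*4, 4)) - 39*27 = ⅓ - 39*27 = ⅓ - 1053 = -3158/3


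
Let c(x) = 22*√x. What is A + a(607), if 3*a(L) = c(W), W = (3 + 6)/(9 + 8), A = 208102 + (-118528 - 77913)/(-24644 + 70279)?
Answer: 9496538329/45635 + 22*√17/17 ≈ 2.0810e+5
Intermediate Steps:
A = 9496538329/45635 (A = 208102 - 196441/45635 = 9496538329/45635 ≈ 2.0810e+5)
W = 9/17 ≈ 0.52941
a(L) = 22*√17/17 (a(L) = (22*√(9/17))/3 = (22*(3*√17/17))/3 = (66*√17/17)/3 = 22*√17/17)
A + a(607) = 9496538329/45635 + 22*√17/17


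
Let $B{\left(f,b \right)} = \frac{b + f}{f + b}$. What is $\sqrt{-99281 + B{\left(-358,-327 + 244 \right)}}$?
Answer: $4 i \sqrt{6205} \approx 315.09 i$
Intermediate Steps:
$B{\left(f,b \right)} = 1$ ($B{\left(f,b \right)} = \frac{b + f}{b + f} = 1$)
$\sqrt{-99281 + B{\left(-358,-327 + 244 \right)}} = \sqrt{-99281 + 1} = \sqrt{-99280} = 4 i \sqrt{6205}$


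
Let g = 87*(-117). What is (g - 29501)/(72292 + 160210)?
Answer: -19840/116251 ≈ -0.17067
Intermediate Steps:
g = -10179
(g - 29501)/(72292 + 160210) = (-10179 - 29501)/(72292 + 160210) = -39680/232502 = -39680*1/232502 = -19840/116251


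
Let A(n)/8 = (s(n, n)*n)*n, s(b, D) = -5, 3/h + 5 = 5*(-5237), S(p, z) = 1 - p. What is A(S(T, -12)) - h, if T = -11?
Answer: -50284799/8730 ≈ -5760.0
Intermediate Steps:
h = -1/8730 (h = 3/(-5 + 5*(-5237)) = 3/(-5 - 26185) = 3/(-26190) = 3*(-1/26190) = -1/8730 ≈ -0.00011455)
A(n) = -40*n**2 (A(n) = 8*((-5*n)*n) = 8*(-5*n**2) = -40*n**2)
A(S(T, -12)) - h = -40*(1 - 1*(-11))**2 - 1*(-1/8730) = -40*(1 + 11)**2 + 1/8730 = -40*12**2 + 1/8730 = -40*144 + 1/8730 = -5760 + 1/8730 = -50284799/8730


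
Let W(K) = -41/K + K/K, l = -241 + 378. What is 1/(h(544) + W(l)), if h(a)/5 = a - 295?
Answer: 137/170661 ≈ 0.00080276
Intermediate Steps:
h(a) = -1475 + 5*a (h(a) = 5*(a - 295) = 5*(-295 + a) = -1475 + 5*a)
l = 137
W(K) = 1 - 41/K (W(K) = -41/K + 1 = 1 - 41/K)
1/(h(544) + W(l)) = 1/((-1475 + 5*544) + (-41 + 137)/137) = 1/((-1475 + 2720) + (1/137)*96) = 1/(1245 + 96/137) = 1/(170661/137) = 137/170661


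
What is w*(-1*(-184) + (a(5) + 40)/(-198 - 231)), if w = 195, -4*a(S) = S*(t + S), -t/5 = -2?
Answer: 1578295/44 ≈ 35870.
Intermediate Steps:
t = 10 (t = -5*(-2) = 10)
a(S) = -S*(10 + S)/4
w*(-1*(-184) + (a(5) + 40)/(-198 - 231)) = 195*(-1*(-184) + (-1/4*5*(10 + 5) + 40)/(-198 - 231)) = 195*(184 + (-1/4*5*15 + 40)/(-429)) = 195*(184 + (-75/4 + 40)*(-1/429)) = 195*(184 + (85/4)*(-1/429)) = 195*(184 - 85/1716) = 195*(315659/1716) = 1578295/44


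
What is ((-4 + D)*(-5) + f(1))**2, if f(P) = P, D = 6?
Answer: 81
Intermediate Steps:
((-4 + D)*(-5) + f(1))**2 = ((-4 + 6)*(-5) + 1)**2 = (2*(-5) + 1)**2 = (-10 + 1)**2 = (-9)**2 = 81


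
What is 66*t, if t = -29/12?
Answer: -319/2 ≈ -159.50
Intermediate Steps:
t = -29/12 (t = -29*1/12 = -29/12 ≈ -2.4167)
66*t = 66*(-29/12) = -319/2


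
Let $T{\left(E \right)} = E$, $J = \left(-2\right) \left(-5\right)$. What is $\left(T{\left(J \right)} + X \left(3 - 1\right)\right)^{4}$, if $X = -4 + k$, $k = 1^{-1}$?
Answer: $256$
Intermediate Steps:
$J = 10$
$k = 1$
$X = -3$ ($X = -4 + 1 = -3$)
$\left(T{\left(J \right)} + X \left(3 - 1\right)\right)^{4} = \left(10 - 3 \left(3 - 1\right)\right)^{4} = \left(10 - 6\right)^{4} = 4^{4} = 256$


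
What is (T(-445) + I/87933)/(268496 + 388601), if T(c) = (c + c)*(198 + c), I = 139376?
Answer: 19330450766/57780510501 ≈ 0.33455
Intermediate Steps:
T(c) = 2*c*(198 + c) (T(c) = (2*c)*(198 + c) = 2*c*(198 + c))
(T(-445) + I/87933)/(268496 + 388601) = (2*(-445)*(198 - 445) + 139376/87933)/(268496 + 388601) = (2*(-445)*(-247) + 139376*(1/87933))/657097 = (219830 + 139376/87933)*(1/657097) = (19330450766/87933)*(1/657097) = 19330450766/57780510501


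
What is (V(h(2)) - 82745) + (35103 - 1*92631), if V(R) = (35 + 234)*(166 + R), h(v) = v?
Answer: -95081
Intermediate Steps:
V(R) = 44654 + 269*R (V(R) = 269*(166 + R) = 44654 + 269*R)
(V(h(2)) - 82745) + (35103 - 1*92631) = ((44654 + 269*2) - 82745) + (35103 - 1*92631) = ((44654 + 538) - 82745) + (35103 - 92631) = (45192 - 82745) - 57528 = -37553 - 57528 = -95081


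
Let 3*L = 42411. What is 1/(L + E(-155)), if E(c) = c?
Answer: 1/13982 ≈ 7.1521e-5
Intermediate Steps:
L = 14137 (L = (⅓)*42411 = 14137)
1/(L + E(-155)) = 1/(14137 - 155) = 1/13982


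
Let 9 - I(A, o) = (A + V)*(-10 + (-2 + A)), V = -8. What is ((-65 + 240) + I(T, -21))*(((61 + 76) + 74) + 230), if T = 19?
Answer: 47187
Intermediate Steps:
I(A, o) = 9 - (-12 + A)*(-8 + A) (I(A, o) = 9 - (A - 8)*(-10 + (-2 + A)) = 9 - (-8 + A)*(-12 + A) = 9 - (-12 + A)*(-8 + A))
((-65 + 240) + I(T, -21))*(((61 + 76) + 74) + 230) = ((-65 + 240) + (-87 - 1*19² + 20*19))*(((61 + 76) + 74) + 230) = (175 + (-87 - 1*361 + 380))*((137 + 74) + 230) = (175 + (-87 - 361 + 380))*(211 + 230) = (175 - 68)*441 = 107*441 = 47187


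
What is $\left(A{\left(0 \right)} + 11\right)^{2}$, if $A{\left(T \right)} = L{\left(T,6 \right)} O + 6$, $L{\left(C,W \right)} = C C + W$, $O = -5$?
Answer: $169$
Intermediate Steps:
$L{\left(C,W \right)} = W + C^{2}$ ($L{\left(C,W \right)} = C^{2} + W = W + C^{2}$)
$A{\left(T \right)} = -24 - 5 T^{2}$ ($A{\left(T \right)} = \left(6 + T^{2}\right) \left(-5\right) + 6 = \left(-30 - 5 T^{2}\right) + 6 = -24 - 5 T^{2}$)
$\left(A{\left(0 \right)} + 11\right)^{2} = \left(\left(-24 - 5 \cdot 0^{2}\right) + 11\right)^{2} = \left(\left(-24 - 0\right) + 11\right)^{2} = \left(\left(-24 + 0\right) + 11\right)^{2} = \left(-24 + 11\right)^{2} = \left(-13\right)^{2} = 169$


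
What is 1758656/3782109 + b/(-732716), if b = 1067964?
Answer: -687640216595/692802944511 ≈ -0.99255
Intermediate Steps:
1758656/3782109 + b/(-732716) = 1758656/3782109 + 1067964/(-732716) = 1758656*(1/3782109) + 1067964*(-1/732716) = 1758656/3782109 - 266991/183179 = -687640216595/692802944511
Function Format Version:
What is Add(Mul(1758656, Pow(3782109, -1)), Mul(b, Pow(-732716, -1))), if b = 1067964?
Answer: Rational(-687640216595, 692802944511) ≈ -0.99255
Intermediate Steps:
Add(Mul(1758656, Pow(3782109, -1)), Mul(b, Pow(-732716, -1))) = Add(Mul(1758656, Pow(3782109, -1)), Mul(1067964, Pow(-732716, -1))) = Add(Mul(1758656, Rational(1, 3782109)), Mul(1067964, Rational(-1, 732716))) = Add(Rational(1758656, 3782109), Rational(-266991, 183179)) = Rational(-687640216595, 692802944511)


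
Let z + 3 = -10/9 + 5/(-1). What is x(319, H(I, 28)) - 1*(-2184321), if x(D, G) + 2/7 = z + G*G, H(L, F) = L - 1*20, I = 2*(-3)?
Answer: 137654219/63 ≈ 2.1850e+6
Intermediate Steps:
z = -82/9 (z = -3 + (-10/9 + 5/(-1)) = -3 + (-10*1/9 + 5*(-1)) = -3 + (-10/9 - 5) = -3 - 55/9 = -82/9 ≈ -9.1111)
I = -6
H(L, F) = -20 + L (H(L, F) = L - 20 = -20 + L)
x(D, G) = -592/63 + G**2 (x(D, G) = -2/7 + (-82/9 + G*G) = -2/7 + (-82/9 + G**2) = -592/63 + G**2)
x(319, H(I, 28)) - 1*(-2184321) = (-592/63 + (-20 - 6)**2) - 1*(-2184321) = (-592/63 + (-26)**2) + 2184321 = (-592/63 + 676) + 2184321 = 41996/63 + 2184321 = 137654219/63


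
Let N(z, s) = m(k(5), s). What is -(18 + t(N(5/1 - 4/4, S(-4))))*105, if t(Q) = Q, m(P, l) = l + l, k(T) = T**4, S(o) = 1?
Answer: -2100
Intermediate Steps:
m(P, l) = 2*l
N(z, s) = 2*s
-(18 + t(N(5/1 - 4/4, S(-4))))*105 = -(18 + 2*1)*105 = -(18 + 2)*105 = -20*105 = -1*2100 = -2100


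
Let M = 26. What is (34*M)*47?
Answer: 41548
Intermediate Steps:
(34*M)*47 = (34*26)*47 = 884*47 = 41548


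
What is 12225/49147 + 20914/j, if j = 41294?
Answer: 766339754/1014738109 ≈ 0.75521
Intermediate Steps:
12225/49147 + 20914/j = 12225/49147 + 20914/41294 = 12225*(1/49147) + 20914*(1/41294) = 12225/49147 + 10457/20647 = 766339754/1014738109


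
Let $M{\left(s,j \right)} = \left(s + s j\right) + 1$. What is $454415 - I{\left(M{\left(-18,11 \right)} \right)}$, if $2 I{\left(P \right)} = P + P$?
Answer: $454630$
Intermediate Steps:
$M{\left(s,j \right)} = 1 + s + j s$ ($M{\left(s,j \right)} = \left(s + j s\right) + 1 = 1 + s + j s$)
$I{\left(P \right)} = P$ ($I{\left(P \right)} = \frac{P + P}{2} = \frac{2 P}{2} = P$)
$454415 - I{\left(M{\left(-18,11 \right)} \right)} = 454415 - \left(1 - 18 + 11 \left(-18\right)\right) = 454415 - \left(1 - 18 - 198\right) = 454415 - -215 = 454415 + 215 = 454630$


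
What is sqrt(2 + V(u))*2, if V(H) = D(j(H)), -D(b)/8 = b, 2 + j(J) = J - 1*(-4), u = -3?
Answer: 2*sqrt(10) ≈ 6.3246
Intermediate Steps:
j(J) = 2 + J (j(J) = -2 + (J - 1*(-4)) = -2 + (J + 4) = -2 + (4 + J) = 2 + J)
D(b) = -8*b
V(H) = -16 - 8*H (V(H) = -8*(2 + H) = -16 - 8*H)
sqrt(2 + V(u))*2 = sqrt(2 + (-16 - 8*(-3)))*2 = sqrt(2 + (-16 + 24))*2 = sqrt(2 + 8)*2 = sqrt(10)*2 = 2*sqrt(10)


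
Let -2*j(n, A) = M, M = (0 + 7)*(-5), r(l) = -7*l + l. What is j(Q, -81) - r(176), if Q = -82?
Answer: 2147/2 ≈ 1073.5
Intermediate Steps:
r(l) = -6*l
M = -35 (M = 7*(-5) = -35)
j(n, A) = 35/2 (j(n, A) = -½*(-35) = 35/2)
j(Q, -81) - r(176) = 35/2 - (-6)*176 = 35/2 - 1*(-1056) = 35/2 + 1056 = 2147/2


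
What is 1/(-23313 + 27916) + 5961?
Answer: 27438484/4603 ≈ 5961.0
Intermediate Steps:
1/(-23313 + 27916) + 5961 = 1/4603 + 5961 = 27438484/4603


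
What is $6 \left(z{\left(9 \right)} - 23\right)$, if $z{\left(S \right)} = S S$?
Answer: $348$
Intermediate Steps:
$z{\left(S \right)} = S^{2}$
$6 \left(z{\left(9 \right)} - 23\right) = 6 \left(9^{2} - 23\right) = 6 \left(81 - 23\right) = 6 \cdot 58 = 348$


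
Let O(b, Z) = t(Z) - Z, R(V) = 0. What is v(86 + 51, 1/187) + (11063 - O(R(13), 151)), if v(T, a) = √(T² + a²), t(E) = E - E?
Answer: 11214 + √656333162/187 ≈ 11351.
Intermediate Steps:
t(E) = 0
O(b, Z) = -Z (O(b, Z) = 0 - Z = -Z)
v(86 + 51, 1/187) + (11063 - O(R(13), 151)) = √((86 + 51)² + (1/187)²) + (11063 - (-1)*151) = √(137² + (1/187)²) + (11063 - 1*(-151)) = √(18769 + 1/34969) + (11063 + 151) = √(656333162/34969) + 11214 = √656333162/187 + 11214 = 11214 + √656333162/187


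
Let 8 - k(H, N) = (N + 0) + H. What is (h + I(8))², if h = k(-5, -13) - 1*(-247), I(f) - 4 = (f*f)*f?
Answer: 622521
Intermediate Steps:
I(f) = 4 + f³ (I(f) = 4 + (f*f)*f = 4 + f²*f = 4 + f³)
k(H, N) = 8 - H - N (k(H, N) = 8 - ((N + 0) + H) = 8 - (N + H) = 8 - (H + N) = 8 + (-H - N) = 8 - H - N)
h = 273 (h = (8 - 1*(-5) - 1*(-13)) - 1*(-247) = (8 + 5 + 13) + 247 = 26 + 247 = 273)
(h + I(8))² = (273 + (4 + 8³))² = (273 + (4 + 512))² = (273 + 516)² = 789² = 622521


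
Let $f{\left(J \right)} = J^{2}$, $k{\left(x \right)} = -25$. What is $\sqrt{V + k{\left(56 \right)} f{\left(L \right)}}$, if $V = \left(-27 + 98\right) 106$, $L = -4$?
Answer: $\sqrt{7126} \approx 84.416$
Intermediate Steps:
$V = 7526$ ($V = 71 \cdot 106 = 7526$)
$\sqrt{V + k{\left(56 \right)} f{\left(L \right)}} = \sqrt{7526 - 25 \left(-4\right)^{2}} = \sqrt{7526 - 400} = \sqrt{7126}$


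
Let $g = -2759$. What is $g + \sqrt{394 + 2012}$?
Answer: $-2759 + \sqrt{2406} \approx -2709.9$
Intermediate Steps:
$g + \sqrt{394 + 2012} = -2759 + \sqrt{394 + 2012} = -2759 + \sqrt{2406}$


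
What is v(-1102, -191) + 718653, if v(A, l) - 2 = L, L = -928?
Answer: 717727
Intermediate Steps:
v(A, l) = -926 (v(A, l) = 2 - 928 = -926)
v(-1102, -191) + 718653 = -926 + 718653 = 717727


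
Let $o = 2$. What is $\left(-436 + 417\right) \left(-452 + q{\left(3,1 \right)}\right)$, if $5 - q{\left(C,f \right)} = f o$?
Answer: $8531$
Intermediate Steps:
$q{\left(C,f \right)} = 5 - 2 f$ ($q{\left(C,f \right)} = 5 - f 2 = 5 - 2 f$)
$\left(-436 + 417\right) \left(-452 + q{\left(3,1 \right)}\right) = \left(-436 + 417\right) \left(-452 + \left(5 - 2\right)\right) = - 19 \left(-452 + \left(5 - 2\right)\right) = - 19 \left(-452 + 3\right) = \left(-19\right) \left(-449\right) = 8531$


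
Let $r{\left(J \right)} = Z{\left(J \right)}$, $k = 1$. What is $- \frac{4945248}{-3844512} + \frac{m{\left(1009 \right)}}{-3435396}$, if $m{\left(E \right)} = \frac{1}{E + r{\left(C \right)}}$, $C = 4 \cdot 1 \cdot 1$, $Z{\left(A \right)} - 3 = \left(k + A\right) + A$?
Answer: $\frac{8603993940241}{6688877475612} \approx 1.2863$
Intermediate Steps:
$Z{\left(A \right)} = 4 + 2 A$ ($Z{\left(A \right)} = 3 + \left(\left(1 + A\right) + A\right) = 3 + \left(1 + 2 A\right) = 4 + 2 A$)
$C = 4$ ($C = 4 \cdot 1 = 4$)
$r{\left(J \right)} = 4 + 2 J$
$m{\left(E \right)} = \frac{1}{12 + E}$ ($m{\left(E \right)} = \frac{1}{E + \left(4 + 2 \cdot 4\right)} = \frac{1}{E + \left(4 + 8\right)} = \frac{1}{E + 12} = \frac{1}{12 + E}$)
$- \frac{4945248}{-3844512} + \frac{m{\left(1009 \right)}}{-3435396} = - \frac{4945248}{-3844512} + \frac{1}{\left(12 + 1009\right) \left(-3435396\right)} = \left(-4945248\right) \left(- \frac{1}{3844512}\right) + \frac{1}{1021} \left(- \frac{1}{3435396}\right) = \frac{2453}{1907} + \frac{1}{1021} \left(- \frac{1}{3435396}\right) = \frac{2453}{1907} - \frac{1}{3507539316} = \frac{8603993940241}{6688877475612}$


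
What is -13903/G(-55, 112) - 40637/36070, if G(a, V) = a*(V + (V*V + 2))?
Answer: -1389479591/1255578665 ≈ -1.1066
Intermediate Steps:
G(a, V) = a*(2 + V + V²) (G(a, V) = a*(V + (V² + 2)) = a*(V + (2 + V²)) = a*(2 + V + V²))
-13903/G(-55, 112) - 40637/36070 = -13903*(-1/(55*(2 + 112 + 112²))) - 40637/36070 = -13903*(-1/(55*(2 + 112 + 12544))) - 40637*1/36070 = -13903/((-55*12658)) - 40637/36070 = -13903/(-696190) - 40637/36070 = -13903*(-1/696190) - 40637/36070 = 13903/696190 - 40637/36070 = -1389479591/1255578665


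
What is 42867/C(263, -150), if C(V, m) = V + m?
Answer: 42867/113 ≈ 379.35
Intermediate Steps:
42867/C(263, -150) = 42867/(263 - 150) = 42867/113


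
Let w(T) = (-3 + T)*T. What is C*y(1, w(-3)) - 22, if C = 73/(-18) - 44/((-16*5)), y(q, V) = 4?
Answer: -1621/45 ≈ -36.022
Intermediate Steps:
w(T) = T*(-3 + T)
C = -631/180 (C = 73*(-1/18) - 44/(-80) = -73/18 - 44*(-1/80) = -73/18 + 11/20 = -631/180 ≈ -3.5056)
C*y(1, w(-3)) - 22 = -631/180*4 - 22 = -631/45 - 22 = -1621/45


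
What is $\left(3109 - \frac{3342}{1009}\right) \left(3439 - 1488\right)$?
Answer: $\frac{6113729689}{1009} \approx 6.0592 \cdot 10^{6}$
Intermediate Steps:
$\left(3109 - \frac{3342}{1009}\right) \left(3439 - 1488\right) = \left(3109 - \frac{3342}{1009}\right) 1951 = \frac{3133639}{1009} \cdot 1951 = \frac{6113729689}{1009}$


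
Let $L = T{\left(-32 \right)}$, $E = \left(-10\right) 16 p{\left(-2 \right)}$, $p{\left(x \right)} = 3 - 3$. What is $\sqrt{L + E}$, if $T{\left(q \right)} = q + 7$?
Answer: $5 i \approx 5.0 i$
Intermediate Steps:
$p{\left(x \right)} = 0$
$E = 0$ ($E = \left(-10\right) 16 \cdot 0 = \left(-160\right) 0 = 0$)
$T{\left(q \right)} = 7 + q$
$L = -25$ ($L = 7 - 32 = -25$)
$\sqrt{L + E} = \sqrt{-25 + 0} = \sqrt{-25} = 5 i$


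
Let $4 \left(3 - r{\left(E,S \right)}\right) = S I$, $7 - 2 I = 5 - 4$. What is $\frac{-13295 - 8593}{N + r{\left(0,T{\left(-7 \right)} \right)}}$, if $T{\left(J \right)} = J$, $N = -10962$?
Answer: $\frac{29184}{14605} \approx 1.9982$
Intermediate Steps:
$I = 3$ ($I = \frac{7}{2} - \frac{5 - 4}{2} = \frac{7}{2} - \frac{1}{2} = 3$)
$r{\left(E,S \right)} = 3 - \frac{3 S}{4}$ ($r{\left(E,S \right)} = 3 - \frac{S 3}{4} = 3 - \frac{3 S}{4}$)
$\frac{-13295 - 8593}{N + r{\left(0,T{\left(-7 \right)} \right)}} = \frac{-13295 - 8593}{-10962 + \left(3 - - \frac{21}{4}\right)} = \frac{-13295 - 8593}{-10962 + \left(3 + \frac{21}{4}\right)} = - \frac{21888}{-10962 + \frac{33}{4}} = - \frac{21888}{- \frac{43815}{4}} = \left(-21888\right) \left(- \frac{4}{43815}\right) = \frac{29184}{14605}$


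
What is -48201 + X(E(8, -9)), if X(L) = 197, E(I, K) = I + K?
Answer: -48004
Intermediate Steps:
-48201 + X(E(8, -9)) = -48201 + 197 = -48004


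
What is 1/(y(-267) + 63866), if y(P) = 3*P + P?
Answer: 1/62798 ≈ 1.5924e-5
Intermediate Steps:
y(P) = 4*P
1/(y(-267) + 63866) = 1/(4*(-267) + 63866) = 1/(-1068 + 63866) = 1/62798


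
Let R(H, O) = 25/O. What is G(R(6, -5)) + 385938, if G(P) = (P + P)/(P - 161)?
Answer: 32032859/83 ≈ 3.8594e+5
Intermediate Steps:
G(P) = 2*P/(-161 + P) (G(P) = (2*P)/(-161 + P) = 2*P/(-161 + P))
G(R(6, -5)) + 385938 = 2*(25/(-5))/(-161 + 25/(-5)) + 385938 = 2*(25*(-⅕))/(-161 + 25*(-⅕)) + 385938 = 2*(-5)/(-161 - 5) + 385938 = 2*(-5)/(-166) + 385938 = 2*(-5)*(-1/166) + 385938 = 5/83 + 385938 = 32032859/83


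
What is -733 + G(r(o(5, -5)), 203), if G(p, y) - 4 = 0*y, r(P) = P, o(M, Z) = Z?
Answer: -729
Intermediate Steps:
G(p, y) = 4 (G(p, y) = 4 + 0*y = 4 + 0 = 4)
-733 + G(r(o(5, -5)), 203) = -733 + 4 = -729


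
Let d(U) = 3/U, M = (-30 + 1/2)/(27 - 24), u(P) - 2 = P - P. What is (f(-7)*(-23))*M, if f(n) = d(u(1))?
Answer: 1357/4 ≈ 339.25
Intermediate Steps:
u(P) = 2 (u(P) = 2 + (P - P) = 2 + 0 = 2)
M = -59/6 (M = (-30 + 1/2)/3 = -59/2*1/3 = -59/6 ≈ -9.8333)
f(n) = 3/2
(f(-7)*(-23))*M = ((3/2)*(-23))*(-59/6) = -69/2*(-59/6) = 1357/4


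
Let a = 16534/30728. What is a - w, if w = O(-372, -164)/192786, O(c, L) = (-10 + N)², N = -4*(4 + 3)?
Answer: 34164701/64390524 ≈ 0.53059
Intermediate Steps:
N = -28 (N = -4*7 = -28)
O(c, L) = 1444 (O(c, L) = (-10 - 28)² = (-38)² = 1444)
a = 8267/15364 (a = 16534*(1/30728) = 8267/15364 ≈ 0.53808)
w = 722/96393 (w = 1444/192786 = 1444*(1/192786) = 722/96393 ≈ 0.0074902)
a - w = 8267/15364 - 1*722/96393 = 8267/15364 - 722/96393 = 34164701/64390524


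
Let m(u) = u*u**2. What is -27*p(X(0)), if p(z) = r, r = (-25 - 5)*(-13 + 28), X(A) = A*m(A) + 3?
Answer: 12150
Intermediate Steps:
m(u) = u**3
X(A) = 3 + A**4 (X(A) = A*A**3 + 3 = A**4 + 3 = 3 + A**4)
r = -450 (r = -30*15 = -450)
p(z) = -450
-27*p(X(0)) = -27*(-450) = 12150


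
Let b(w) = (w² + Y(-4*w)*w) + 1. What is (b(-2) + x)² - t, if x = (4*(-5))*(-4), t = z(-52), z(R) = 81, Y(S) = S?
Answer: 4680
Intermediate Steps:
b(w) = 1 - 3*w² (b(w) = (w² + (-4*w)*w) + 1 = (w² - 4*w²) + 1 = -3*w² + 1 = 1 - 3*w²)
t = 81
x = 80 (x = -20*(-4) = 80)
(b(-2) + x)² - t = ((1 - 3*(-2)²) + 80)² - 1*81 = ((1 - 3*4) + 80)² - 81 = ((1 - 12) + 80)² - 81 = (-11 + 80)² - 81 = 69² - 81 = 4761 - 81 = 4680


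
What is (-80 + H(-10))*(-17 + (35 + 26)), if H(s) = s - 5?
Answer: -4180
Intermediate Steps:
H(s) = -5 + s
(-80 + H(-10))*(-17 + (35 + 26)) = (-80 + (-5 - 10))*(-17 + (35 + 26)) = (-80 - 15)*(-17 + 61) = -95*44 = -4180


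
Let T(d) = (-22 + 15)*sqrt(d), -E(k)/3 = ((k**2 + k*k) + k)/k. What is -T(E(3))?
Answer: 7*I*sqrt(21) ≈ 32.078*I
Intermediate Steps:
E(k) = -3*(k + 2*k**2)/k (E(k) = -3*((k**2 + k*k) + k)/k = -3*((k**2 + k**2) + k)/k = -3*(2*k**2 + k)/k = -3*(k + 2*k**2)/k)
T(d) = -7*sqrt(d)
-T(E(3)) = -(-7)*sqrt(-3 - 6*3) = -(-7)*sqrt(-3 - 18) = -(-7)*sqrt(-21) = -(-7)*I*sqrt(21) = 7*I*sqrt(21)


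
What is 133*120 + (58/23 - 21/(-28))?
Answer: 1468621/92 ≈ 15963.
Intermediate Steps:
133*120 + (58/23 - 21/(-28)) = 15960 + (58*(1/23) - 21*(-1/28)) = 15960 + (58/23 + ¾) = 15960 + 301/92 = 1468621/92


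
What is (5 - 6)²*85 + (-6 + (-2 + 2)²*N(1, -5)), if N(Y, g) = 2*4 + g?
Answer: 79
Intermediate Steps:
N(Y, g) = 8 + g
(5 - 6)²*85 + (-6 + (-2 + 2)²*N(1, -5)) = (5 - 6)²*85 + (-6 + (-2 + 2)²*(8 - 5)) = (-1)²*85 + (-6 + 0²*3) = 1*85 + (-6 + 0*3) = 85 + (-6 + 0) = 85 - 6 = 79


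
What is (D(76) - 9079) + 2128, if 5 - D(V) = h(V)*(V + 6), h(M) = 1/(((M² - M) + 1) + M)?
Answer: -40127124/5777 ≈ -6946.0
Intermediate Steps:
h(M) = 1/(1 + M²) (h(M) = 1/((1 + M² - M) + M) = 1/(1 + M²))
D(V) = 5 - (6 + V)/(1 + V²) (D(V) = 5 - (V + 6)/(1 + V²) = 5 - (6 + V)/(1 + V²))
(D(76) - 9079) + 2128 = ((-1 - 1*76 + 5*76²)/(1 + 76²) - 9079) + 2128 = ((-1 - 76 + 5*5776)/(1 + 5776) - 9079) + 2128 = ((-1 - 76 + 28880)/5777 - 9079) + 2128 = ((1/5777)*28803 - 9079) + 2128 = (28803/5777 - 9079) + 2128 = -52420580/5777 + 2128 = -40127124/5777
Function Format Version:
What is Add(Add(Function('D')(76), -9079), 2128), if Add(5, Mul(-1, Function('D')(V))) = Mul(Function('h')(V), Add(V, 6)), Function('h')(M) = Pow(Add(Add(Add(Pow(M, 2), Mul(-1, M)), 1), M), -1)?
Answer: Rational(-40127124, 5777) ≈ -6946.0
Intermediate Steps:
Function('h')(M) = Pow(Add(1, Pow(M, 2)), -1) (Function('h')(M) = Pow(Add(Add(1, Pow(M, 2), Mul(-1, M)), M), -1) = Pow(Add(1, Pow(M, 2)), -1))
Function('D')(V) = Add(5, Mul(-1, Pow(Add(1, Pow(V, 2)), -1), Add(6, V))) (Function('D')(V) = Add(5, Mul(-1, Mul(Pow(Add(1, Pow(V, 2)), -1), Add(V, 6)))) = Add(5, Mul(-1, Mul(Pow(Add(1, Pow(V, 2)), -1), Add(6, V)))) = Add(5, Mul(-1, Pow(Add(1, Pow(V, 2)), -1), Add(6, V))))
Add(Add(Function('D')(76), -9079), 2128) = Add(Add(Mul(Pow(Add(1, Pow(76, 2)), -1), Add(-1, Mul(-1, 76), Mul(5, Pow(76, 2)))), -9079), 2128) = Add(Add(Mul(Pow(Add(1, 5776), -1), Add(-1, -76, Mul(5, 5776))), -9079), 2128) = Add(Add(Mul(Pow(5777, -1), Add(-1, -76, 28880)), -9079), 2128) = Add(Add(Mul(Rational(1, 5777), 28803), -9079), 2128) = Add(Add(Rational(28803, 5777), -9079), 2128) = Add(Rational(-52420580, 5777), 2128) = Rational(-40127124, 5777)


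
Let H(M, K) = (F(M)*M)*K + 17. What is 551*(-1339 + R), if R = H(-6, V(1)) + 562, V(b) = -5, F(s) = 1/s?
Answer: -421515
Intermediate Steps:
F(s) = 1/s
H(M, K) = 17 + K (H(M, K) = (M/M)*K + 17 = 1*K + 17 = K + 17 = 17 + K)
R = 574 (R = (17 - 5) + 562 = 12 + 562 = 574)
551*(-1339 + R) = 551*(-1339 + 574) = 551*(-765) = -421515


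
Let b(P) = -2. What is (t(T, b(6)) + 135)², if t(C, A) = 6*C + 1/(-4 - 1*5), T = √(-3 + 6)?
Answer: 1482544/81 + 4856*√3/3 ≈ 21107.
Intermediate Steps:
T = √3 ≈ 1.7320
t(C, A) = -⅑ + 6*C (t(C, A) = 6*C + 1/(-4 - 5) = 6*C + 1/(-9) = 6*C - ⅑ = -⅑ + 6*C)
(t(T, b(6)) + 135)² = ((-⅑ + 6*√3) + 135)² = (1214/9 + 6*√3)²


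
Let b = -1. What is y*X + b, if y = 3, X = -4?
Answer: -13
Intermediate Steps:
y*X + b = 3*(-4) - 1 = -12 - 1 = -13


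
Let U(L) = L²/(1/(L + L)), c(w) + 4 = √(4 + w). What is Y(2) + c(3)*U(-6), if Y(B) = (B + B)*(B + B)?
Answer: 1744 - 432*√7 ≈ 601.04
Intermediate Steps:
Y(B) = 4*B² (Y(B) = (2*B)*(2*B) = 4*B²)
c(w) = -4 + √(4 + w)
U(L) = 2*L³ (U(L) = L²/(1/(2*L)) = L²/((1/(2*L))) = L²*(2*L) = 2*L³)
Y(2) + c(3)*U(-6) = 4*2² + (-4 + √(4 + 3))*(2*(-6)³) = 4*4 + (-4 + √7)*(2*(-216)) = 16 + (-4 + √7)*(-432) = 16 + (1728 - 432*√7) = 1744 - 432*√7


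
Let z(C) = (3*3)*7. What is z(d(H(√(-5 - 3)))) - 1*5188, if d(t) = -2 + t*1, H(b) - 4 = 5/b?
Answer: -5125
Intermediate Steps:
H(b) = 4 + 5/b
d(t) = -2 + t
z(C) = 63 (z(C) = 9*7 = 63)
z(d(H(√(-5 - 3)))) - 1*5188 = 63 - 1*5188 = 63 - 5188 = -5125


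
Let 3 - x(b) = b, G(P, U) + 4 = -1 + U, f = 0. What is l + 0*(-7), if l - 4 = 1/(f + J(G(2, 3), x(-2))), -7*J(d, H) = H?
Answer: 13/5 ≈ 2.6000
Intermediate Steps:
G(P, U) = -5 + U (G(P, U) = -4 + (-1 + U) = -5 + U)
x(b) = 3 - b
J(d, H) = -H/7
l = 13/5 (l = 4 + 1/(0 - (3 - 1*(-2))/7) = 4 + 1/(0 - (3 + 2)/7) = 4 + 1/(0 - ⅐*5) = 4 + 1/(0 - 5/7) = 4 + 1/(-5/7) = 4 - 7/5 = 13/5 ≈ 2.6000)
l + 0*(-7) = 13/5 + 0*(-7) = 13/5 + 0 = 13/5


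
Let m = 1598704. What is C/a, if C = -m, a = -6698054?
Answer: 799352/3349027 ≈ 0.23868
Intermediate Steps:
C = -1598704 (C = -1*1598704 = -1598704)
C/a = -1598704/(-6698054) = -1598704*(-1/6698054) = 799352/3349027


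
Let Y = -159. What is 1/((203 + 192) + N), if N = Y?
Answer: 1/236 ≈ 0.0042373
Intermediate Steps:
N = -159
1/((203 + 192) + N) = 1/((203 + 192) - 159) = 1/(395 - 159) = 1/236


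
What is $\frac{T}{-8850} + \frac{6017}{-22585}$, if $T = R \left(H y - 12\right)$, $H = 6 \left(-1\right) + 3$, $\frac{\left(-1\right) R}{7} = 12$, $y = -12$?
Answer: $- \frac{257303}{6662575} \approx -0.038619$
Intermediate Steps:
$R = -84$ ($R = \left(-7\right) 12 = -84$)
$H = -3$ ($H = -6 + 3 = -3$)
$T = -2016$ ($T = - 84 \left(\left(-3\right) \left(-12\right) - 12\right) = - 84 \left(36 - 12\right) = \left(-84\right) 24 = -2016$)
$\frac{T}{-8850} + \frac{6017}{-22585} = - \frac{2016}{-8850} + \frac{6017}{-22585} = \left(-2016\right) \left(- \frac{1}{8850}\right) + 6017 \left(- \frac{1}{22585}\right) = \frac{336}{1475} - \frac{6017}{22585} = - \frac{257303}{6662575}$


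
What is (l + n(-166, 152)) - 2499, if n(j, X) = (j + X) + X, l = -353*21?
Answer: -9774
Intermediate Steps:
l = -7413
n(j, X) = j + 2*X (n(j, X) = (X + j) + X = j + 2*X)
(l + n(-166, 152)) - 2499 = (-7413 + (-166 + 2*152)) - 2499 = (-7413 + (-166 + 304)) - 2499 = (-7413 + 138) - 2499 = -7275 - 2499 = -9774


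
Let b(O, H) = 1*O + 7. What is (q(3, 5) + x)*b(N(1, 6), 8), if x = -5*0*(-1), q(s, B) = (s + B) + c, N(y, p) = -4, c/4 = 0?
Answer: 24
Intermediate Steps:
c = 0 (c = 4*0 = 0)
b(O, H) = 7 + O (b(O, H) = O + 7 = 7 + O)
q(s, B) = B + s (q(s, B) = (s + B) + 0 = (B + s) + 0 = B + s)
x = 0 (x = 0*(-1) = 0)
(q(3, 5) + x)*b(N(1, 6), 8) = ((5 + 3) + 0)*(7 - 4) = (8 + 0)*3 = 8*3 = 24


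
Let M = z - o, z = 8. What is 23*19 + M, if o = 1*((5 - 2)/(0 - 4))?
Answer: 1783/4 ≈ 445.75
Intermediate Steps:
o = -¾ (o = 1*(3/(-4)) = 1*(3*(-¼)) = 1*(-¾) = -¾ ≈ -0.75000)
M = 35/4 (M = 8 - 1*(-¾) = 8 + ¾ = 35/4 ≈ 8.7500)
23*19 + M = 23*19 + 35/4 = 437 + 35/4 = 1783/4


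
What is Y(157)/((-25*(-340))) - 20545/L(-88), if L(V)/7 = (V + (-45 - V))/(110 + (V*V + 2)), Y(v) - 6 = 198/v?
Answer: 307700469713/600525 ≈ 5.1239e+5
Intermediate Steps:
Y(v) = 6 + 198/v
L(V) = -315/(112 + V²) (L(V) = 7*((V + (-45 - V))/(110 + (V*V + 2))) = 7*(-45/(110 + (V² + 2))) = 7*(-45/(110 + (2 + V²))) = 7*(-45/(112 + V²)) = -315/(112 + V²))
Y(157)/((-25*(-340))) - 20545/L(-88) = (6 + 198/157)/((-25*(-340))) - 20545/((-315/(112 + (-88)²))) = (6 + 198*(1/157))/8500 - 20545/((-315/(112 + 7744))) = (6 + 198/157)*(1/8500) - 20545/((-315/7856)) = (1140/157)*(1/8500) - 20545/((-315*1/7856)) = 57/66725 - 20545/(-315/7856) = 57/66725 - 20545*(-7856/315) = 57/66725 + 4611472/9 = 307700469713/600525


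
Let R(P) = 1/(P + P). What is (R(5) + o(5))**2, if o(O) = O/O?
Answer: 121/100 ≈ 1.2100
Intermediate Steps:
R(P) = 1/(2*P)
o(O) = 1
(R(5) + o(5))**2 = ((1/2)/5 + 1)**2 = ((1/2)*(1/5) + 1)**2 = (1/10 + 1)**2 = (11/10)**2 = 121/100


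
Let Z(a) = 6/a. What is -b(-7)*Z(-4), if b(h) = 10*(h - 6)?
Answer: -195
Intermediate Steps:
b(h) = -60 + 10*h (b(h) = 10*(-6 + h) = -60 + 10*h)
-b(-7)*Z(-4) = -(-60 + 10*(-7))*6/(-4) = -(-60 - 70)*6*(-¼) = -(-130)*(-3)/2 = -1*195 = -195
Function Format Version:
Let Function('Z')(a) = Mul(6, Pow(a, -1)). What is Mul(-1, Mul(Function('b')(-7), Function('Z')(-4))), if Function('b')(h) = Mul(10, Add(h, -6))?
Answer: -195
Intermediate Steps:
Function('b')(h) = Add(-60, Mul(10, h)) (Function('b')(h) = Mul(10, Add(-6, h)) = Add(-60, Mul(10, h)))
Mul(-1, Mul(Function('b')(-7), Function('Z')(-4))) = Mul(-1, Mul(Add(-60, Mul(10, -7)), Mul(6, Pow(-4, -1)))) = Mul(-1, Mul(Add(-60, -70), Mul(6, Rational(-1, 4)))) = Mul(-1, Mul(-130, Rational(-3, 2))) = Mul(-1, 195) = -195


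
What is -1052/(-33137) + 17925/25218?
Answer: 206836687/278549622 ≈ 0.74255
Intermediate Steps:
-1052/(-33137) + 17925/25218 = -1052*(-1/33137) + 17925*(1/25218) = 1052/33137 + 5975/8406 = 206836687/278549622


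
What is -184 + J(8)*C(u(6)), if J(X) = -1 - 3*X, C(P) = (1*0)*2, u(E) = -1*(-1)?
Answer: -184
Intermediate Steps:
u(E) = 1
C(P) = 0 (C(P) = 0*2 = 0)
-184 + J(8)*C(u(6)) = -184 + (-1 - 3*8)*0 = -184 + (-1 - 24)*0 = -184 - 25*0 = -184 + 0 = -184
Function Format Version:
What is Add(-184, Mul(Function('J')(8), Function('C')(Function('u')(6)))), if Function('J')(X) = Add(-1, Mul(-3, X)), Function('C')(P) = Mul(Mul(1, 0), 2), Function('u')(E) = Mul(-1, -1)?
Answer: -184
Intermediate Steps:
Function('u')(E) = 1
Function('C')(P) = 0 (Function('C')(P) = Mul(0, 2) = 0)
Add(-184, Mul(Function('J')(8), Function('C')(Function('u')(6)))) = Add(-184, Mul(Add(-1, Mul(-3, 8)), 0)) = Add(-184, Mul(Add(-1, -24), 0)) = Add(-184, Mul(-25, 0)) = Add(-184, 0) = -184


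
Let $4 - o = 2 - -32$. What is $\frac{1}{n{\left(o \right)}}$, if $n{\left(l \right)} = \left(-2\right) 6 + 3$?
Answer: $- \frac{1}{9} \approx -0.11111$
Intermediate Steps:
$o = -30$ ($o = 4 - \left(2 - -32\right) = 4 - \left(2 + 32\right) = 4 - 34 = -30$)
$n{\left(l \right)} = -9$ ($n{\left(l \right)} = -12 + 3 = -9$)
$\frac{1}{n{\left(o \right)}} = \frac{1}{-9} = - \frac{1}{9}$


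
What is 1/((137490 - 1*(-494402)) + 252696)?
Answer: 1/884588 ≈ 1.1305e-6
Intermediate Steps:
1/((137490 - 1*(-494402)) + 252696) = 1/((137490 + 494402) + 252696) = 1/(631892 + 252696) = 1/884588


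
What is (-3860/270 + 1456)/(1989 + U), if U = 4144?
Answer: 38926/165591 ≈ 0.23507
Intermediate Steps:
(-3860/270 + 1456)/(1989 + U) = (-3860/270 + 1456)/(1989 + 4144) = (-3860*1/270 + 1456)/6133 = (-386/27 + 1456)*(1/6133) = (38926/27)*(1/6133) = 38926/165591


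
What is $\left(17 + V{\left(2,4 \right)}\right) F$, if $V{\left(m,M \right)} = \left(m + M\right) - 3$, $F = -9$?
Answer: $-180$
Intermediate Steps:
$V{\left(m,M \right)} = -3 + M + m$ ($V{\left(m,M \right)} = \left(M + m\right) - 3 = -3 + M + m$)
$\left(17 + V{\left(2,4 \right)}\right) F = \left(17 + \left(-3 + 4 + 2\right)\right) \left(-9\right) = \left(17 + 3\right) \left(-9\right) = 20 \left(-9\right) = -180$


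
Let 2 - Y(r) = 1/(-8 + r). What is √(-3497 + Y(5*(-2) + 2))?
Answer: I*√55919/4 ≈ 59.118*I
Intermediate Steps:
Y(r) = 2 - 1/(-8 + r)
√(-3497 + Y(5*(-2) + 2)) = √(-3497 + (-17 + 2*(5*(-2) + 2))/(-8 + (5*(-2) + 2))) = √(-3497 + (-17 + 2*(-10 + 2))/(-8 + (-10 + 2))) = √(-3497 + (-17 + 2*(-8))/(-8 - 8)) = √(-3497 + (-17 - 16)/(-16)) = √(-3497 - 1/16*(-33)) = √(-3497 + 33/16) = √(-55919/16) = I*√55919/4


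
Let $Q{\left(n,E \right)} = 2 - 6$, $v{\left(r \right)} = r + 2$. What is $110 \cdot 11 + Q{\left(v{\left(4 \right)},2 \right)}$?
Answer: $1206$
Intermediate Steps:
$v{\left(r \right)} = 2 + r$
$Q{\left(n,E \right)} = -4$
$110 \cdot 11 + Q{\left(v{\left(4 \right)},2 \right)} = 110 \cdot 11 - 4 = 1210 - 4 = 1206$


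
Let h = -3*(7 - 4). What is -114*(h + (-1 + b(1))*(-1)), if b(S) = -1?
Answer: 798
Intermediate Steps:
h = -9 (h = -3*3 = -9)
-114*(h + (-1 + b(1))*(-1)) = -114*(-9 + (-1 - 1)*(-1)) = -114*(-9 - 2*(-1)) = -114*(-9 + 2) = -114*(-7) = 798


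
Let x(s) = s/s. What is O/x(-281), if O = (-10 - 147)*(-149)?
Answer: 23393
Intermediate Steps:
O = 23393 (O = -157*(-149) = 23393)
x(s) = 1
O/x(-281) = 23393/1 = 23393*1 = 23393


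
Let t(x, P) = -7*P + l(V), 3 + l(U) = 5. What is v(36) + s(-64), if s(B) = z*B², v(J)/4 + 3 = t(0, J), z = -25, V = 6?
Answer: -103412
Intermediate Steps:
l(U) = 2 (l(U) = -3 + 5 = 2)
t(x, P) = 2 - 7*P (t(x, P) = -7*P + 2 = 2 - 7*P)
v(J) = -4 - 28*J (v(J) = -12 + 4*(2 - 7*J) = -12 + (8 - 28*J) = -4 - 28*J)
s(B) = -25*B²
v(36) + s(-64) = (-4 - 28*36) - 25*(-64)² = (-4 - 1008) - 25*4096 = -1012 - 102400 = -103412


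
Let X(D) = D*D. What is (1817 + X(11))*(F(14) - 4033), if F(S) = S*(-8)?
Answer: -8033010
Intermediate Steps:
F(S) = -8*S
X(D) = D²
(1817 + X(11))*(F(14) - 4033) = (1817 + 11²)*(-8*14 - 4033) = (1817 + 121)*(-112 - 4033) = 1938*(-4145) = -8033010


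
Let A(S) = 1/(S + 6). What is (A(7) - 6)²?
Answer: 5929/169 ≈ 35.083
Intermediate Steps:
A(S) = 1/(6 + S)
(A(7) - 6)² = (1/(6 + 7) - 6)² = (1/13 - 6)² = (-77/13)² = 5929/169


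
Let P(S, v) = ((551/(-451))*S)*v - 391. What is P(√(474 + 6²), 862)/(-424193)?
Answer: 391/424193 + 474962*√510/191311043 ≈ 0.056988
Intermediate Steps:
P(S, v) = -391 - 551*S*v/451 (P(S, v) = ((551*(-1/451))*S)*v - 391 = (-551*S/451)*v - 391 = -551*S*v/451 - 391 = -391 - 551*S*v/451)
P(√(474 + 6²), 862)/(-424193) = (-391 - 551/451*√(474 + 6²)*862)/(-424193) = (-391 - 551/451*√(474 + 36)*862)*(-1/424193) = (-391 - 551/451*√510*862)*(-1/424193) = (-391 - 474962*√510/451)*(-1/424193) = 391/424193 + 474962*√510/191311043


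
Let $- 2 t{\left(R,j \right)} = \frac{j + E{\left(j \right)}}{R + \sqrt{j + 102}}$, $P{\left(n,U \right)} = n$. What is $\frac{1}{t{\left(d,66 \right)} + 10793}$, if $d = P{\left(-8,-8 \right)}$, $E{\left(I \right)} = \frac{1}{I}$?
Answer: $\frac{19553351136}{210989641320743} + \frac{1150248 \sqrt{42}}{210989641320743} \approx 9.271 \cdot 10^{-5}$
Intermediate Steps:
$d = -8$
$t{\left(R,j \right)} = - \frac{j + \frac{1}{j}}{2 \left(R + \sqrt{102 + j}\right)}$ ($t{\left(R,j \right)} = - \frac{\left(j + \frac{1}{j}\right) \frac{1}{R + \sqrt{j + 102}}}{2} = - \frac{\left(j + \frac{1}{j}\right) \frac{1}{R + \sqrt{102 + j}}}{2} = - \frac{\frac{1}{R + \sqrt{102 + j}} \left(j + \frac{1}{j}\right)}{2} = - \frac{j + \frac{1}{j}}{2 \left(R + \sqrt{102 + j}\right)}$)
$\frac{1}{t{\left(d,66 \right)} + 10793} = \frac{1}{\frac{-1 - 66^{2}}{2 \cdot 66 \left(-8 + \sqrt{102 + 66}\right)} + 10793} = \frac{1}{\frac{1}{2} \cdot \frac{1}{66} \frac{1}{-8 + \sqrt{168}} \left(-1 - 4356\right) + 10793} = \frac{1}{\frac{1}{2} \cdot \frac{1}{66} \frac{1}{-8 + 2 \sqrt{42}} \left(-1 - 4356\right) + 10793} = \frac{1}{\frac{1}{2} \cdot \frac{1}{66} \frac{1}{-8 + 2 \sqrt{42}} \left(-4357\right) + 10793} = \frac{1}{- \frac{4357}{132 \left(-8 + 2 \sqrt{42}\right)} + 10793} = \frac{1}{10793 - \frac{4357}{132 \left(-8 + 2 \sqrt{42}\right)}}$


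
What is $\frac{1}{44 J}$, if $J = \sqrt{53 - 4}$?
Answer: $\frac{1}{308} \approx 0.0032468$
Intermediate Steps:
$J = 7$ ($J = \sqrt{49} = 7$)
$\frac{1}{44 J} = \frac{1}{44 \cdot 7} = \frac{1}{308}$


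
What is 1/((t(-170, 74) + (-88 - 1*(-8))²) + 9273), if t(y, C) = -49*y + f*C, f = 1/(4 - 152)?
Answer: 2/48005 ≈ 4.1662e-5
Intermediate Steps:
f = -1/148 (f = 1/(-148) = -1/148 ≈ -0.0067568)
t(y, C) = -49*y - C/148
1/((t(-170, 74) + (-88 - 1*(-8))²) + 9273) = 1/(((-49*(-170) - 1/148*74) + (-88 - 1*(-8))²) + 9273) = 1/(((8330 - ½) + (-88 + 8)²) + 9273) = 1/((16659/2 + (-80)²) + 9273) = 1/((16659/2 + 6400) + 9273) = 1/(29459/2 + 9273) = 1/(48005/2) = 2/48005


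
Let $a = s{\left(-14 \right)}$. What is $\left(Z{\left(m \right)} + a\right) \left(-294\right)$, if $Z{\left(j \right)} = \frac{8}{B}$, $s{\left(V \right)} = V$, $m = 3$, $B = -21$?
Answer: $4228$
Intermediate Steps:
$a = -14$
$Z{\left(j \right)} = - \frac{8}{21}$ ($Z{\left(j \right)} = \frac{8}{-21} = 8 \left(- \frac{1}{21}\right) = - \frac{8}{21}$)
$\left(Z{\left(m \right)} + a\right) \left(-294\right) = \left(- \frac{8}{21} - 14\right) \left(-294\right) = \left(- \frac{302}{21}\right) \left(-294\right) = 4228$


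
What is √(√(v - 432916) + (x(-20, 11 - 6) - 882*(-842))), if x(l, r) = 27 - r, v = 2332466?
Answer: √(742666 + 5*√75982) ≈ 862.58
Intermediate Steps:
√(√(v - 432916) + (x(-20, 11 - 6) - 882*(-842))) = √(√(2332466 - 432916) + ((27 - (11 - 6)) - 882*(-842))) = √(√1899550 + ((27 - 1*5) + 742644)) = √(5*√75982 + ((27 - 5) + 742644)) = √(5*√75982 + (22 + 742644)) = √(5*√75982 + 742666) = √(742666 + 5*√75982)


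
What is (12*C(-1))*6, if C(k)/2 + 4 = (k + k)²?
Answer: 0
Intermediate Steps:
C(k) = -8 + 8*k² (C(k) = -8 + 2*(k + k)² = -8 + 2*(2*k)² = -8 + 2*(4*k²) = -8 + 8*k²)
(12*C(-1))*6 = (12*(-8 + 8*(-1)²))*6 = (12*(-8 + 8*1))*6 = (12*(-8 + 8))*6 = (12*0)*6 = 0*6 = 0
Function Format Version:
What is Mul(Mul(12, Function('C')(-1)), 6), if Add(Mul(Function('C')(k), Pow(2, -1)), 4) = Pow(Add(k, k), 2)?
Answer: 0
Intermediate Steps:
Function('C')(k) = Add(-8, Mul(8, Pow(k, 2))) (Function('C')(k) = Add(-8, Mul(2, Pow(Add(k, k), 2))) = Add(-8, Mul(2, Pow(Mul(2, k), 2))) = Add(-8, Mul(2, Mul(4, Pow(k, 2)))) = Add(-8, Mul(8, Pow(k, 2))))
Mul(Mul(12, Function('C')(-1)), 6) = Mul(Mul(12, Add(-8, Mul(8, Pow(-1, 2)))), 6) = Mul(Mul(12, Add(-8, Mul(8, 1))), 6) = Mul(Mul(12, Add(-8, 8)), 6) = Mul(Mul(12, 0), 6) = Mul(0, 6) = 0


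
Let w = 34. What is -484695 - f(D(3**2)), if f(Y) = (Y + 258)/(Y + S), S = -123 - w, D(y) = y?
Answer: -71734593/148 ≈ -4.8469e+5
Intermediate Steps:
S = -157 (S = -123 - 1*34 = -123 - 34 = -157)
f(Y) = (258 + Y)/(-157 + Y) (f(Y) = (Y + 258)/(Y - 157) = (258 + Y)/(-157 + Y))
-484695 - f(D(3**2)) = -484695 - (258 + 3**2)/(-157 + 3**2) = -484695 - (258 + 9)/(-157 + 9) = -484695 - 267/(-148) = -484695 - (-1)*267/148 = -484695 - 1*(-267/148) = -484695 + 267/148 = -71734593/148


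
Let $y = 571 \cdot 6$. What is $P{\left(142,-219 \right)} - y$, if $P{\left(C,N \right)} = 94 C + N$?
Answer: $9703$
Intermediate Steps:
$P{\left(C,N \right)} = N + 94 C$
$y = 3426$
$P{\left(142,-219 \right)} - y = \left(-219 + 94 \cdot 142\right) - 3426 = \left(-219 + 13348\right) - 3426 = 13129 - 3426 = 9703$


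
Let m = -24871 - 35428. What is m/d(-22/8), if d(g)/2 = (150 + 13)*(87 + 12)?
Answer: -60299/32274 ≈ -1.8683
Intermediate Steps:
d(g) = 32274 (d(g) = 2*((150 + 13)*(87 + 12)) = 2*(163*99) = 2*16137 = 32274)
m = -60299
m/d(-22/8) = -60299/32274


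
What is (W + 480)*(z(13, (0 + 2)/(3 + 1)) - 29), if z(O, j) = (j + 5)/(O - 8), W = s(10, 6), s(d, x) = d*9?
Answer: -15903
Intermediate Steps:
s(d, x) = 9*d
W = 90 (W = 9*10 = 90)
z(O, j) = (5 + j)/(-8 + O)
(W + 480)*(z(13, (0 + 2)/(3 + 1)) - 29) = (90 + 480)*((5 + (0 + 2)/(3 + 1))/(-8 + 13) - 29) = 570*((5 + 2/4)/5 - 29) = 570*((5 + 2*(¼))/5 - 29) = 570*((5 + ½)/5 - 29) = 570*((⅕)*(11/2) - 29) = 570*(11/10 - 29) = 570*(-279/10) = -15903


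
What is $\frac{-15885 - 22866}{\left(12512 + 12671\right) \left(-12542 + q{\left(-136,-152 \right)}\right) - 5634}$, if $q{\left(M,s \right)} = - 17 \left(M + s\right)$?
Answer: $\frac{38751}{192554852} \approx 0.00020125$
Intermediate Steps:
$q{\left(M,s \right)} = - 17 M - 17 s$
$\frac{-15885 - 22866}{\left(12512 + 12671\right) \left(-12542 + q{\left(-136,-152 \right)}\right) - 5634} = \frac{-15885 - 22866}{\left(12512 + 12671\right) \left(-12542 - -4896\right) - 5634} = - \frac{38751}{25183 \left(-12542 + \left(2312 + 2584\right)\right) - 5634} = - \frac{38751}{25183 \left(-12542 + 4896\right) - 5634} = - \frac{38751}{25183 \left(-7646\right) - 5634} = - \frac{38751}{-192549218 - 5634} = - \frac{38751}{-192554852} = \left(-38751\right) \left(- \frac{1}{192554852}\right) = \frac{38751}{192554852}$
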